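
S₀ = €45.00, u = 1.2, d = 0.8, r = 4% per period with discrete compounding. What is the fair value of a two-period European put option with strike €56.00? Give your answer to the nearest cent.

Risk-neutral probability p = (1 + 0.04 − 0.8)/(1.2 − 0.8) = 0.2400/0.4000 = 0.6000
Terminal stock prices: S_uu = 64.8, S_ud = 43.2, S_dd = 28.8
Terminal payoffs (K − S): max(-8.8, 0) = 0, max(12.8, 0) = 12.8, max(27.2, 0) = 27.2
Node u (S = 54): V_u = 1/1.04·[0.6000·0.0000 + 0.4000·12.8000] = 4.9231
Node d (S = 36): V_d = 1/1.04·[0.6000·12.8000 + 0.4000·27.2000] = 17.8462
Node 0 (S = 45): V_0 = 1/1.04·[0.6000·4.9231 + 0.4000·17.8462] = 9.7041

€9.70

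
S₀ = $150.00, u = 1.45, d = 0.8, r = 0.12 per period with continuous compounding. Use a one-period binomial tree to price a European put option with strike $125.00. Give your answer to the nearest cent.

$2.20

Risk-neutral probability p = (e^0.12 − 0.8)/(1.45 − 0.8) = 0.3275/0.6500 = 0.5038
Terminal stock prices: S_u = 217.5, S_d = 120
Terminal payoffs (K − S): max(-92.5, 0) = 0, max(5, 0) = 5
Node 0 (S = 150): V_0 = e^(−0.12)·[0.5038·0.0000 + 0.4962·5.0000] = 2.2003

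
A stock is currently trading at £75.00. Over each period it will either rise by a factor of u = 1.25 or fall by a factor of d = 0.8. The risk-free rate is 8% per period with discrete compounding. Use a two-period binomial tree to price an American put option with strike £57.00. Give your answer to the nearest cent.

£1.10

Risk-neutral probability p = (1 + 0.08 − 0.8)/(1.25 − 0.8) = 0.2800/0.4500 = 0.6222
Terminal stock prices: S_uu = 117.2, S_ud = 75, S_dd = 48
Terminal payoffs (K − S): max(-60.19, 0) = 0, max(-18, 0) = 0, max(9, 0) = 9
Node u (S = 93.75): continuation = 1/1.08·[0.6222·0.0000 + 0.3778·0.0000] = 0.0000; exercise value = 0.0000 ≤ continuation, so V_u = 0.0000
Node d (S = 60): continuation = 1/1.08·[0.6222·0.0000 + 0.3778·9.0000] = 3.1481; exercise value = 0.0000 ≤ continuation, so V_d = 3.1481
Node 0 (S = 75): continuation = 1/1.08·[0.6222·0.0000 + 0.3778·3.1481] = 1.1012; exercise value = 0.0000 ≤ continuation, so V_0 = 1.1012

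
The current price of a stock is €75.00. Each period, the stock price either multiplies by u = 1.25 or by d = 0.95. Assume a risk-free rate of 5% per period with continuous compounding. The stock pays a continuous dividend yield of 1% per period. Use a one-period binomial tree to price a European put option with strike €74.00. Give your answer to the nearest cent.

Per-period risk-free factor R = e^0.05 = 1.0513; dividend-adjusted growth = e^(0.05−0.01) = 1.0408.
Risk-neutral probability p = (1.0408 − 0.95)/(1.25 − 0.95) = 0.0908/0.3000 = 0.3027
Terminal stock prices: S_u = 93.75, S_d = 71.25
Terminal payoffs (K − S): max(-19.75, 0) = 0, max(2.75, 0) = 2.75
Node 0 (S = 75): V_0 = e^(−0.05)·[0.3027·0.0000 + 0.6973·2.7500] = 1.8240

€1.82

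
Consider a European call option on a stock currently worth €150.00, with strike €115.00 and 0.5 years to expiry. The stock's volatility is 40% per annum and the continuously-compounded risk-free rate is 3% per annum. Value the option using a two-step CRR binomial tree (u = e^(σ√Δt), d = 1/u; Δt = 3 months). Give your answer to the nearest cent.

CRR parameters: u = e^(σ√Δt) = e^(0.4·√0.25) = 1.2214, d = 1/u = 0.8187
Per-period rate: rΔt = 0.03·0.25 = 0.0075, so R = e^0.0075 = 1.0075
Risk-neutral probability p = (e^0.0075 − 0.8187)/(1.2214 − 0.8187) = 0.1888/0.4027 = 0.4689
Terminal stock prices: S_uu = 223.8, S_ud = 150, S_dd = 100.5
Terminal payoffs (S − K): max(108.8, 0) = 108.8, max(35, 0) = 35, max(-14.45, 0) = 0
Node u (S = 183.2): V_u = e^(−0.0075)·[0.4689·108.7737 + 0.5311·35.0000] = 69.0697
Node d (S = 122.8): V_d = e^(−0.0075)·[0.4689·35.0000 + 0.5311·0.0000] = 16.2875
Node 0 (S = 150): V_0 = e^(−0.0075)·[0.4689·69.0697 + 0.5311·16.2875] = 40.7285

€40.73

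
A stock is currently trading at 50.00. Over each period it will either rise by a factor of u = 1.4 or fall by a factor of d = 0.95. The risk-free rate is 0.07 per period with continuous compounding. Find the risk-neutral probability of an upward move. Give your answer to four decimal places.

Risk-neutral probability p = (e^0.07 − 0.95)/(1.4 − 0.95) = 0.1225/0.4500 = 0.2722

p = 0.2722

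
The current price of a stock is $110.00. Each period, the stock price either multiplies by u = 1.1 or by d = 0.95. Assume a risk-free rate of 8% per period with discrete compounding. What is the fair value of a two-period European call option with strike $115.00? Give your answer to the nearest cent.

Risk-neutral probability p = (1 + 0.08 − 0.95)/(1.1 − 0.95) = 0.1300/0.1500 = 0.8667
Terminal stock prices: S_uu = 133.1, S_ud = 115, S_dd = 99.27
Terminal payoffs (S − K): max(18.1, 0) = 18.1, max(-0.05, 0) = 0, max(-15.73, 0) = 0
Node u (S = 121): V_u = 1/1.08·[0.8667·18.1000 + 0.1333·0.0000] = 14.5247
Node d (S = 104.5): V_d = 1/1.08·[0.8667·0.0000 + 0.1333·0.0000] = 0.0000
Node 0 (S = 110): V_0 = 1/1.08·[0.8667·14.5247 + 0.1333·0.0000] = 11.6556

$11.66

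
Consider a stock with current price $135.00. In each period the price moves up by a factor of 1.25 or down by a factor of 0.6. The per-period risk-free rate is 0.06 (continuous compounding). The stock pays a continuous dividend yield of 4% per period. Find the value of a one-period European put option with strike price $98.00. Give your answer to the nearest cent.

$5.66

Per-period risk-free factor R = e^0.06 = 1.0618; dividend-adjusted growth = e^(0.06−0.04) = 1.0202.
Risk-neutral probability p = (1.0202 − 0.6)/(1.25 − 0.6) = 0.4202/0.6500 = 0.6465
Terminal stock prices: S_u = 168.8, S_d = 81
Terminal payoffs (K − S): max(-70.75, 0) = 0, max(17, 0) = 17
Node 0 (S = 135): V_0 = e^(−0.06)·[0.6465·0.0000 + 0.3535·17.0000] = 5.6601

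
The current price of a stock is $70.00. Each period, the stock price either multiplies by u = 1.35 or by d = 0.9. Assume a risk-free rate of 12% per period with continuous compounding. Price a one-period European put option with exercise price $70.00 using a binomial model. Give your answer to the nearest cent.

Risk-neutral probability p = (e^0.12 − 0.9)/(1.35 − 0.9) = 0.2275/0.4500 = 0.5055
Terminal stock prices: S_u = 94.5, S_d = 63
Terminal payoffs (K − S): max(-24.5, 0) = 0, max(7, 0) = 7
Node 0 (S = 70): V_0 = e^(−0.12)·[0.5055·0.0000 + 0.4945·7.0000] = 3.0698

$3.07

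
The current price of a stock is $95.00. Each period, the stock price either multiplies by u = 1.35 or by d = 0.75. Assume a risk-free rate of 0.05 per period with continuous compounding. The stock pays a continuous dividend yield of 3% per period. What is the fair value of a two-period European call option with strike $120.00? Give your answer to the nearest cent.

$9.75

Per-period risk-free factor R = e^0.05 = 1.0513; dividend-adjusted growth = e^(0.05−0.03) = 1.0202.
Risk-neutral probability p = (1.0202 − 0.75)/(1.35 − 0.75) = 0.2702/0.6000 = 0.4503
Terminal stock prices: S_uu = 173.1, S_ud = 96.19, S_dd = 53.44
Terminal payoffs (S − K): max(53.14, 0) = 53.14, max(-23.81, 0) = 0, max(-66.56, 0) = 0
Node u (S = 128.2): V_u = e^(−0.05)·[0.4503·53.1375 + 0.5497·0.0000] = 22.7626
Node d (S = 71.25): V_d = e^(−0.05)·[0.4503·0.0000 + 0.5497·0.0000] = 0.0000
Node 0 (S = 95): V_0 = e^(−0.05)·[0.4503·22.7626 + 0.5497·0.0000] = 9.7509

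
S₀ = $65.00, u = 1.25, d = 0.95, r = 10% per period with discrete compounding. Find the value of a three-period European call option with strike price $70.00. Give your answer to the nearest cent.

Risk-neutral probability p = (1 + 0.1 − 0.95)/(1.25 − 0.95) = 0.1500/0.3000 = 0.5000
Terminal stock prices: S_uuu = 127, S_uud = 96.48, S_udd = 73.33, S_ddd = 55.73
Terminal payoffs (S − K): max(56.95, 0) = 56.95, max(26.48, 0) = 26.48, max(3.328, 0) = 3.328, max(-14.27, 0) = 0
Node uu (S = 101.6): V_uu = 1/1.1·[0.5000·56.9531 + 0.5000·26.4844] = 37.9261
Node ud (S = 77.19): V_ud = 1/1.1·[0.5000·26.4844 + 0.5000·3.3281] = 13.5511
Node dd (S = 58.66): V_dd = 1/1.1·[0.5000·3.3281 + 0.5000·0.0000] = 1.5128
Node u (S = 81.25): V_u = 1/1.1·[0.5000·37.9261 + 0.5000·13.5511] = 23.3988
Node d (S = 61.75): V_d = 1/1.1·[0.5000·13.5511 + 0.5000·1.5128] = 6.8472
Node 0 (S = 65): V_0 = 1/1.1·[0.5000·23.3988 + 0.5000·6.8472] = 13.7482

$13.75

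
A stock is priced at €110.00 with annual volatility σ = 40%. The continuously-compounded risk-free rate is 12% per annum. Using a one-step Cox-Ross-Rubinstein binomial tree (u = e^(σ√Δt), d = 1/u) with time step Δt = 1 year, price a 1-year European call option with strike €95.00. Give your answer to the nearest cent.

CRR parameters: u = e^(σ√Δt) = e^(0.4·√1) = 1.4918, d = 1/u = 0.6703
Per-period rate: rΔt = 0.12·1 = 0.12, so R = e^0.12 = 1.1275
Risk-neutral probability p = (e^0.12 − 0.6703)/(1.4918 − 0.6703) = 0.4572/0.8215 = 0.5565
Terminal stock prices: S_u = 164.1, S_d = 73.74
Terminal payoffs (S − K): max(69.1, 0) = 69.1, max(-21.26, 0) = 0
Node 0 (S = 110): V_0 = e^(−0.12)·[0.5565·69.1007 + 0.4435·0.0000] = 34.1068

€34.11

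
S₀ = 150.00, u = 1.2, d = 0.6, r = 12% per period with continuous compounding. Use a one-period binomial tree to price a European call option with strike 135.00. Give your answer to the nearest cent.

35.09

Risk-neutral probability p = (e^0.12 − 0.6)/(1.2 − 0.6) = 0.5275/0.6000 = 0.8792
Terminal stock prices: S_u = 180, S_d = 90
Terminal payoffs (S − K): max(45, 0) = 45, max(-45, 0) = 0
Node 0 (S = 150): V_0 = e^(−0.12)·[0.8792·45.0000 + 0.1208·0.0000] = 35.0886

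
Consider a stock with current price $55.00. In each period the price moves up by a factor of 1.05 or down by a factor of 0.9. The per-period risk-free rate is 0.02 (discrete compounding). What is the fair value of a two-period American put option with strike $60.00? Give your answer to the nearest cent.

$5.00

Risk-neutral probability p = (1 + 0.02 − 0.9)/(1.05 − 0.9) = 0.1200/0.1500 = 0.8000
Terminal stock prices: S_uu = 60.64, S_ud = 51.98, S_dd = 44.55
Terminal payoffs (K − S): max(-0.6375, 0) = 0, max(8.025, 0) = 8.025, max(15.45, 0) = 15.45
Node u (S = 57.75): continuation = 1/1.02·[0.8000·0.0000 + 0.2000·8.0250] = 1.5735; exercise value = 2.2500 > continuation, so V_u = 2.2500 (exercise)
Node d (S = 49.5): continuation = 1/1.02·[0.8000·8.0250 + 0.2000·15.4500] = 9.3235; exercise value = 10.5000 > continuation, so V_d = 10.5000 (exercise)
Node 0 (S = 55): continuation = 1/1.02·[0.8000·2.2500 + 0.2000·10.5000] = 3.8235; exercise value = 5.0000 > continuation, so V_0 = 5.0000 (exercise)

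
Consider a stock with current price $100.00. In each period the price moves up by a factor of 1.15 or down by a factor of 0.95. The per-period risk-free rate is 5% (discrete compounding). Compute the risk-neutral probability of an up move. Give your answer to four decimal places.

Risk-neutral probability p = (1 + 0.05 − 0.95)/(1.15 − 0.95) = 0.1000/0.2000 = 0.5000

p = 0.5000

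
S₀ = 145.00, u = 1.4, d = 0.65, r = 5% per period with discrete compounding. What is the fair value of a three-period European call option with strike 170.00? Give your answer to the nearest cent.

Risk-neutral probability p = (1 + 0.05 − 0.65)/(1.4 − 0.65) = 0.4000/0.7500 = 0.5333
Terminal stock prices: S_uuu = 397.9, S_uud = 184.7, S_udd = 85.77, S_ddd = 39.82
Terminal payoffs (S − K): max(227.9, 0) = 227.9, max(14.73, 0) = 14.73, max(-84.23, 0) = 0, max(-130.2, 0) = 0
Node uu (S = 284.2): V_uu = 1/1.05·[0.5333·227.8800 + 0.4667·14.7300] = 122.2952
Node ud (S = 132): V_ud = 1/1.05·[0.5333·14.7300 + 0.4667·0.0000] = 7.4819
Node dd (S = 61.26): V_dd = 1/1.05·[0.5333·0.0000 + 0.4667·0.0000] = 0.0000
Node u (S = 203): V_u = 1/1.05·[0.5333·122.2952 + 0.4667·7.4819] = 65.4435
Node d (S = 94.25): V_d = 1/1.05·[0.5333·7.4819 + 0.4667·0.0000] = 3.8003
Node 0 (S = 145): V_0 = 1/1.05·[0.5333·65.4435 + 0.4667·3.8003] = 34.9302

34.93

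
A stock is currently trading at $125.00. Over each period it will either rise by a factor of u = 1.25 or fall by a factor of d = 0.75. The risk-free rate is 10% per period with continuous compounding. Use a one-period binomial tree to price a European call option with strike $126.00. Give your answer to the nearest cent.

$19.44

Risk-neutral probability p = (e^0.1 − 0.75)/(1.25 − 0.75) = 0.3552/0.5000 = 0.7103
Terminal stock prices: S_u = 156.2, S_d = 93.75
Terminal payoffs (S − K): max(30.25, 0) = 30.25, max(-32.25, 0) = 0
Node 0 (S = 125): V_0 = e^(−0.1)·[0.7103·30.2500 + 0.2897·0.0000] = 19.4430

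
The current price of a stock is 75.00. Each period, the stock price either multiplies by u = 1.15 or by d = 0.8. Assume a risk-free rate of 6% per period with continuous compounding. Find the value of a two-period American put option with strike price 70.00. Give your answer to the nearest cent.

2.54

Risk-neutral probability p = (e^0.06 − 0.8)/(1.15 − 0.8) = 0.2618/0.3500 = 0.7481
Terminal stock prices: S_uu = 99.19, S_ud = 69, S_dd = 48
Terminal payoffs (K − S): max(-29.19, 0) = 0, max(1, 0) = 1, max(22, 0) = 22
Node u (S = 86.25): continuation = e^(−0.06)·[0.7481·0.0000 + 0.2519·1.0000] = 0.2372; exercise value = 0.0000 ≤ continuation, so V_u = 0.2372
Node d (S = 60): continuation = e^(−0.06)·[0.7481·1.0000 + 0.2519·22.0000] = 5.9235; exercise value = 10.0000 > continuation, so V_d = 10.0000 (exercise)
Node 0 (S = 75): continuation = e^(−0.06)·[0.7481·0.2372 + 0.2519·10.0000] = 2.5394; exercise value = 0.0000 ≤ continuation, so V_0 = 2.5394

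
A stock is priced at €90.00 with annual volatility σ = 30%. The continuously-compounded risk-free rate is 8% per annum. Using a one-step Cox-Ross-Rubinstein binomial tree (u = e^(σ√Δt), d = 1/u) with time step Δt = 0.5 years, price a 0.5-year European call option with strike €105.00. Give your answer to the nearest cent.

€3.27

CRR parameters: u = e^(σ√Δt) = e^(0.3·√0.5) = 1.2363, d = 1/u = 0.8089
Per-period rate: rΔt = 0.08·0.5 = 0.04, so R = e^0.04 = 1.0408
Risk-neutral probability p = (e^0.04 − 0.8089)/(1.2363 − 0.8089) = 0.2320/0.4275 = 0.5426
Terminal stock prices: S_u = 111.3, S_d = 72.8
Terminal payoffs (S − K): max(6.268, 0) = 6.268, max(-32.2, 0) = 0
Node 0 (S = 90): V_0 = e^(−0.04)·[0.5426·6.2680 + 0.4574·0.0000] = 3.2679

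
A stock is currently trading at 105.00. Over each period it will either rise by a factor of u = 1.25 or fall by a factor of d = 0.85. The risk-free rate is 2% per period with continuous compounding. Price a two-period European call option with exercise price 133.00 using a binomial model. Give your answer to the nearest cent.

5.40

Risk-neutral probability p = (e^0.02 − 0.85)/(1.25 − 0.85) = 0.1702/0.4000 = 0.4255
Terminal stock prices: S_uu = 164.1, S_ud = 111.6, S_dd = 75.86
Terminal payoffs (S − K): max(31.06, 0) = 31.06, max(-21.44, 0) = 0, max(-57.14, 0) = 0
Node u (S = 131.2): V_u = e^(−0.02)·[0.4255·31.0625 + 0.5745·0.0000] = 12.9555
Node d (S = 89.25): V_d = e^(−0.02)·[0.4255·0.0000 + 0.5745·0.0000] = 0.0000
Node 0 (S = 105): V_0 = e^(−0.02)·[0.4255·12.9555 + 0.5745·0.0000] = 5.4034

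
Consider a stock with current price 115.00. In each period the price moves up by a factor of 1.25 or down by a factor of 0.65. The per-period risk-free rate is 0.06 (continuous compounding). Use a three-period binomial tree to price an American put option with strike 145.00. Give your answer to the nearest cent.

Risk-neutral probability p = (e^0.06 − 0.65)/(1.25 − 0.65) = 0.4118/0.6000 = 0.6864
Terminal stock prices: S_uuu = 224.6, S_uud = 116.8, S_udd = 60.73, S_ddd = 31.58
Terminal payoffs (K − S): max(-79.61, 0) = 0, max(28.2, 0) = 28.2, max(84.27, 0) = 84.27, max(113.4, 0) = 113.4
Node uu (S = 179.7): continuation = e^(−0.06)·[0.6864·0.0000 + 0.3136·28.2031] = 8.3296; exercise value = 0.0000 ≤ continuation, so V_uu = 8.3296
Node ud (S = 93.44): continuation = e^(−0.06)·[0.6864·28.2031 + 0.3136·84.2656] = 43.1184; exercise value = 51.5625 > continuation, so V_ud = 51.5625 (exercise)
Node dd (S = 48.59): continuation = e^(−0.06)·[0.6864·84.2656 + 0.3136·113.4181] = 87.9684; exercise value = 96.4125 > continuation, so V_dd = 96.4125 (exercise)
Node u (S = 143.8): continuation = e^(−0.06)·[0.6864·8.3296 + 0.3136·51.5625] = 20.6130; exercise value = 1.2500 ≤ continuation, so V_u = 20.6130
Node d (S = 74.75): continuation = e^(−0.06)·[0.6864·51.5625 + 0.3136·96.4125] = 61.8059; exercise value = 70.2500 > continuation, so V_d = 70.2500 (exercise)
Node 0 (S = 115): continuation = e^(−0.06)·[0.6864·20.6130 + 0.3136·70.2500] = 34.0725; exercise value = 30.0000 ≤ continuation, so V_0 = 34.0725

34.07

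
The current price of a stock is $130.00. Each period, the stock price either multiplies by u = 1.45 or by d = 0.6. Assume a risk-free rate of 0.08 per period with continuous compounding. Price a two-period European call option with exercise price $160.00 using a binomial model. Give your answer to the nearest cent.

$31.22

Risk-neutral probability p = (e^0.08 − 0.6)/(1.45 − 0.6) = 0.4833/0.8500 = 0.5686
Terminal stock prices: S_uu = 273.3, S_ud = 113.1, S_dd = 46.8
Terminal payoffs (S − K): max(113.3, 0) = 113.3, max(-46.9, 0) = 0, max(-113.2, 0) = 0
Node u (S = 188.5): V_u = e^(−0.08)·[0.5686·113.3250 + 0.4314·0.0000] = 59.4797
Node d (S = 78): V_d = e^(−0.08)·[0.5686·0.0000 + 0.4314·0.0000] = 0.0000
Node 0 (S = 130): V_0 = e^(−0.08)·[0.5686·59.4797 + 0.4314·0.0000] = 31.2184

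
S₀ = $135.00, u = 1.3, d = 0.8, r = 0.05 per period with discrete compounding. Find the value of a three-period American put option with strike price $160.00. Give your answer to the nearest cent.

Risk-neutral probability p = (1 + 0.05 − 0.8)/(1.3 − 0.8) = 0.2500/0.5000 = 0.5000
Terminal stock prices: S_uuu = 296.6, S_uud = 182.5, S_udd = 112.3, S_ddd = 69.12
Terminal payoffs (K − S): max(-136.6, 0) = 0, max(-22.52, 0) = 0, max(47.68, 0) = 47.68, max(90.88, 0) = 90.88
Node uu (S = 228.2): continuation = 1/1.05·[0.5000·0.0000 + 0.5000·0.0000] = 0.0000; exercise value = 0.0000 ≤ continuation, so V_uu = 0.0000
Node ud (S = 140.4): continuation = 1/1.05·[0.5000·0.0000 + 0.5000·47.6800] = 22.7048; exercise value = 19.6000 ≤ continuation, so V_ud = 22.7048
Node dd (S = 86.4): continuation = 1/1.05·[0.5000·47.6800 + 0.5000·90.8800] = 65.9810; exercise value = 73.6000 > continuation, so V_dd = 73.6000 (exercise)
Node u (S = 175.5): continuation = 1/1.05·[0.5000·0.0000 + 0.5000·22.7048] = 10.8118; exercise value = 0.0000 ≤ continuation, so V_u = 10.8118
Node d (S = 108): continuation = 1/1.05·[0.5000·22.7048 + 0.5000·73.6000] = 45.8594; exercise value = 52.0000 > continuation, so V_d = 52.0000 (exercise)
Node 0 (S = 135): continuation = 1/1.05·[0.5000·10.8118 + 0.5000·52.0000] = 29.9104; exercise value = 25.0000 ≤ continuation, so V_0 = 29.9104

$29.91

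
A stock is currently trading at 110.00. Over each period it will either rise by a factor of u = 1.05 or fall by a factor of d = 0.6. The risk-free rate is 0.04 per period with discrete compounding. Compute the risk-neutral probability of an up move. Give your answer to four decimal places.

Risk-neutral probability p = (1 + 0.04 − 0.6)/(1.05 − 0.6) = 0.4400/0.4500 = 0.9778

p = 0.9778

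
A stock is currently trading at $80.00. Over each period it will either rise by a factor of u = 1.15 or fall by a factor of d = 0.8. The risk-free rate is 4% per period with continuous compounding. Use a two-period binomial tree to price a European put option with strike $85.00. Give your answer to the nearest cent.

$7.55

Risk-neutral probability p = (e^0.04 − 0.8)/(1.15 − 0.8) = 0.2408/0.3500 = 0.6880
Terminal stock prices: S_uu = 105.8, S_ud = 73.6, S_dd = 51.2
Terminal payoffs (K − S): max(-20.8, 0) = 0, max(11.4, 0) = 11.4, max(33.8, 0) = 33.8
Node u (S = 92): V_u = e^(−0.04)·[0.6880·0.0000 + 0.3120·11.4000] = 3.4170
Node d (S = 64): V_d = e^(−0.04)·[0.6880·11.4000 + 0.3120·33.8000] = 17.6671
Node 0 (S = 80): V_0 = e^(−0.04)·[0.6880·3.4170 + 0.3120·17.6671] = 7.5543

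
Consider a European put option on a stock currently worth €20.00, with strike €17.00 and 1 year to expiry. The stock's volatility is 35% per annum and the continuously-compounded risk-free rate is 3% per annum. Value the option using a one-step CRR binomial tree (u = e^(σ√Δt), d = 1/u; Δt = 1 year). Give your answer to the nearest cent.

CRR parameters: u = e^(σ√Δt) = e^(0.35·√1) = 1.4191, d = 1/u = 0.7047
Per-period rate: rΔt = 0.03·1 = 0.03, so R = e^0.03 = 1.0305
Risk-neutral probability p = (e^0.03 − 0.7047)/(1.4191 − 0.7047) = 0.3258/0.7144 = 0.4560
Terminal stock prices: S_u = 28.38, S_d = 14.09
Terminal payoffs (K − S): max(-11.38, 0) = 0, max(2.906, 0) = 2.906
Node 0 (S = 20): V_0 = e^(−0.03)·[0.4560·0.0000 + 0.5440·2.9062] = 1.5342

€1.53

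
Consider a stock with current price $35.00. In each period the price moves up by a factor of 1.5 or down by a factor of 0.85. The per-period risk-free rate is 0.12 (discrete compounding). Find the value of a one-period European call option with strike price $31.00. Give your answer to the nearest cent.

Risk-neutral probability p = (1 + 0.12 − 0.85)/(1.5 − 0.85) = 0.2700/0.6500 = 0.4154
Terminal stock prices: S_u = 52.5, S_d = 29.75
Terminal payoffs (S − K): max(21.5, 0) = 21.5, max(-1.25, 0) = 0
Node 0 (S = 35): V_0 = 1/1.12·[0.4154·21.5000 + 0.5846·0.0000] = 7.9739

$7.97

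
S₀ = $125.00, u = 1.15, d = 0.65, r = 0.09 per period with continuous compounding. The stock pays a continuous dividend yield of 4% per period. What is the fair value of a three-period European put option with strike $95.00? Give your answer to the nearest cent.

$2.81

Per-period risk-free factor R = e^0.09 = 1.0942; dividend-adjusted growth = e^(0.09−0.04) = 1.0513.
Risk-neutral probability p = (1.0513 − 0.65)/(1.15 − 0.65) = 0.4013/0.5000 = 0.8025
Terminal stock prices: S_uuu = 190.1, S_uud = 107.5, S_udd = 60.73, S_ddd = 34.33
Terminal payoffs (K − S): max(-95.11, 0) = 0, max(-12.45, 0) = 0, max(34.27, 0) = 34.27, max(60.67, 0) = 60.67
Node uu (S = 165.3): V_uu = e^(−0.09)·[0.8025·0.0000 + 0.1975·0.0000] = 0.0000
Node ud (S = 93.44): V_ud = e^(−0.09)·[0.8025·0.0000 + 0.1975·34.2656] = 6.1837
Node dd (S = 52.81): V_dd = e^(−0.09)·[0.8025·34.2656 + 0.1975·60.6719] = 36.0818
Node u (S = 143.8): V_u = e^(−0.09)·[0.8025·0.0000 + 0.1975·6.1837] = 1.1159
Node d (S = 81.25): V_d = e^(−0.09)·[0.8025·6.1837 + 0.1975·36.0818] = 11.0469
Node 0 (S = 125): V_0 = e^(−0.09)·[0.8025·1.1159 + 0.1975·11.0469] = 2.8121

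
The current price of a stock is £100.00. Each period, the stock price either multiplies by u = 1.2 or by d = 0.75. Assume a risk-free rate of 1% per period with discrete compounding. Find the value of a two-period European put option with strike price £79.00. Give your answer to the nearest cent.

Risk-neutral probability p = (1 + 0.01 − 0.75)/(1.2 − 0.75) = 0.2600/0.4500 = 0.5778
Terminal stock prices: S_uu = 144, S_ud = 90, S_dd = 56.25
Terminal payoffs (K − S): max(-65, 0) = 0, max(-11, 0) = 0, max(22.75, 0) = 22.75
Node u (S = 120): V_u = 1/1.01·[0.5778·0.0000 + 0.4222·0.0000] = 0.0000
Node d (S = 75): V_d = 1/1.01·[0.5778·0.0000 + 0.4222·22.7500] = 9.5105
Node 0 (S = 100): V_0 = 1/1.01·[0.5778·0.0000 + 0.4222·9.5105] = 3.9758

£3.98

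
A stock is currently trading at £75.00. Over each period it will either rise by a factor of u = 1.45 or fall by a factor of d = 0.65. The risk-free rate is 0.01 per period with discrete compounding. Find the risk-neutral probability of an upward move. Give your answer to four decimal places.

Risk-neutral probability p = (1 + 0.01 − 0.65)/(1.45 − 0.65) = 0.3600/0.8000 = 0.4500

p = 0.4500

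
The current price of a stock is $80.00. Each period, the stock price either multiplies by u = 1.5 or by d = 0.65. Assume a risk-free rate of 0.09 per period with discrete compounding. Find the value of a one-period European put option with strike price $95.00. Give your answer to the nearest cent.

Risk-neutral probability p = (1 + 0.09 − 0.65)/(1.5 − 0.65) = 0.4400/0.8500 = 0.5176
Terminal stock prices: S_u = 120, S_d = 52
Terminal payoffs (K − S): max(-25, 0) = 0, max(43, 0) = 43
Node 0 (S = 80): V_0 = 1/1.09·[0.5176·0.0000 + 0.4824·43.0000] = 19.0286

$19.03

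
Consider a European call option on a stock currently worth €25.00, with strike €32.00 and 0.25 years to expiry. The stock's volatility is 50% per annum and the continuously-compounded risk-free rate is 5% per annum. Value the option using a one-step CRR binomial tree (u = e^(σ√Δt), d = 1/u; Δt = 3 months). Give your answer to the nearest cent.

CRR parameters: u = e^(σ√Δt) = e^(0.5·√0.25) = 1.2840, d = 1/u = 0.7788
Per-period rate: rΔt = 0.05·0.25 = 0.0125, so R = e^0.0125 = 1.0126
Risk-neutral probability p = (e^0.0125 − 0.7788)/(1.2840 − 0.7788) = 0.2338/0.5052 = 0.4627
Terminal stock prices: S_u = 32.1, S_d = 19.47
Terminal payoffs (S − K): max(0.1006, 0) = 0.1006, max(-12.53, 0) = 0
Node 0 (S = 25): V_0 = e^(−0.0125)·[0.4627·0.1006 + 0.5373·0.0000] = 0.0460

€0.05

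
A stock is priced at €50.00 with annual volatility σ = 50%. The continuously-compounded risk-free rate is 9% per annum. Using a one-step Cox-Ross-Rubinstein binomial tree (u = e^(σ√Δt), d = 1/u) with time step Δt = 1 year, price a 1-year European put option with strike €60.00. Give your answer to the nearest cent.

CRR parameters: u = e^(σ√Δt) = e^(0.5·√1) = 1.6487, d = 1/u = 0.6065
Per-period rate: rΔt = 0.09·1 = 0.09, so R = e^0.09 = 1.0942
Risk-neutral probability p = (e^0.09 − 0.6065)/(1.6487 − 0.6065) = 0.4876/1.0422 = 0.4679
Terminal stock prices: S_u = 82.44, S_d = 30.33
Terminal payoffs (K − S): max(-22.44, 0) = 0, max(29.67, 0) = 29.67
Node 0 (S = 50): V_0 = e^(−0.09)·[0.4679·0.0000 + 0.5321·29.6735] = 14.4302

€14.43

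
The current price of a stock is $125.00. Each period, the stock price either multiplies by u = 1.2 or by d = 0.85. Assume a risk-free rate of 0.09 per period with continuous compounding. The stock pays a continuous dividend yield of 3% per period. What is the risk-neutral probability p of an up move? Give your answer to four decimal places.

Per-period risk-free factor R = e^0.09 = 1.0942; dividend-adjusted growth = e^(0.09−0.03) = 1.0618.
Risk-neutral probability p = (1.0618 − 0.85)/(1.2 − 0.85) = 0.2118/0.3500 = 0.6052

p = 0.6052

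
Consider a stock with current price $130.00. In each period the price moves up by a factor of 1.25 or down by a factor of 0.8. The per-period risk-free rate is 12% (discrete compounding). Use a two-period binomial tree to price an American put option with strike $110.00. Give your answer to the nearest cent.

Risk-neutral probability p = (1 + 0.12 − 0.8)/(1.25 − 0.8) = 0.3200/0.4500 = 0.7111
Terminal stock prices: S_uu = 203.1, S_ud = 130, S_dd = 83.2
Terminal payoffs (K − S): max(-93.12, 0) = 0, max(-20, 0) = 0, max(26.8, 0) = 26.8
Node u (S = 162.5): continuation = 1/1.12·[0.7111·0.0000 + 0.2889·0.0000] = 0.0000; exercise value = 0.0000 ≤ continuation, so V_u = 0.0000
Node d (S = 104): continuation = 1/1.12·[0.7111·0.0000 + 0.2889·26.8000] = 6.9127; exercise value = 6.0000 ≤ continuation, so V_d = 6.9127
Node 0 (S = 130): continuation = 1/1.12·[0.7111·0.0000 + 0.2889·6.9127] = 1.7830; exercise value = 0.0000 ≤ continuation, so V_0 = 1.7830

$1.78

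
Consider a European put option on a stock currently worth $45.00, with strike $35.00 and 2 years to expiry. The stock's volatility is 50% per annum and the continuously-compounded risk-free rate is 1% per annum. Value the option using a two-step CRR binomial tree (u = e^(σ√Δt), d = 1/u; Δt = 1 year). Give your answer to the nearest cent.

CRR parameters: u = e^(σ√Δt) = e^(0.5·√1) = 1.6487, d = 1/u = 0.6065
Per-period rate: rΔt = 0.01·1 = 0.01, so R = e^0.01 = 1.0101
Risk-neutral probability p = (e^0.01 − 0.6065)/(1.6487 − 0.6065) = 0.4035/1.0422 = 0.3872
Terminal stock prices: S_uu = 122.3, S_ud = 45, S_dd = 16.55
Terminal payoffs (K − S): max(-87.32, 0) = 0, max(-10, 0) = 0, max(18.45, 0) = 18.45
Node u (S = 74.19): V_u = e^(−0.01)·[0.3872·0.0000 + 0.6128·0.0000] = 0.0000
Node d (S = 27.29): V_d = e^(−0.01)·[0.3872·0.0000 + 0.6128·18.4454] = 11.1912
Node 0 (S = 45): V_0 = e^(−0.01)·[0.3872·0.0000 + 0.6128·11.1912] = 6.7899

$6.79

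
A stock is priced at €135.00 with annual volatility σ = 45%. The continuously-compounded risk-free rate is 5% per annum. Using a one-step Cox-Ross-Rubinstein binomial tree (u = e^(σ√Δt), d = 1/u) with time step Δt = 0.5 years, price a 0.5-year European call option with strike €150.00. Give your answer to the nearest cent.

CRR parameters: u = e^(σ√Δt) = e^(0.45·√0.5) = 1.3746, d = 1/u = 0.7275
Per-period rate: rΔt = 0.05·0.5 = 0.025, so R = e^0.025 = 1.0253
Risk-neutral probability p = (e^0.025 − 0.7275)/(1.3746 − 0.7275) = 0.2979/0.6472 = 0.4602
Terminal stock prices: S_u = 185.6, S_d = 98.21
Terminal payoffs (S − K): max(35.58, 0) = 35.58, max(-51.79, 0) = 0
Node 0 (S = 135): V_0 = e^(−0.025)·[0.4602·35.5775 + 0.5398·0.0000] = 15.9696

€15.97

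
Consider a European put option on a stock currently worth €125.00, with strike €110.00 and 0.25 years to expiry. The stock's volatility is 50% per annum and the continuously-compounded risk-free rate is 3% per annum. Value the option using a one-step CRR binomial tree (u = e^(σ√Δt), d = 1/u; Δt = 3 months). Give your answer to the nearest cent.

€6.87

CRR parameters: u = e^(σ√Δt) = e^(0.5·√0.25) = 1.2840, d = 1/u = 0.7788
Per-period rate: rΔt = 0.03·0.25 = 0.0075, so R = e^0.0075 = 1.0075
Risk-neutral probability p = (e^0.0075 − 0.7788)/(1.2840 − 0.7788) = 0.2287/0.5052 = 0.4527
Terminal stock prices: S_u = 160.5, S_d = 97.35
Terminal payoffs (K − S): max(-50.5, 0) = 0, max(12.65, 0) = 12.65
Node 0 (S = 125): V_0 = e^(−0.0075)·[0.4527·0.0000 + 0.5473·12.6499] = 6.8713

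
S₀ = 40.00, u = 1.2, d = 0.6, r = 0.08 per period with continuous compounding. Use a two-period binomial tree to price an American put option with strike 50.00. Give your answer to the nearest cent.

10.00

Risk-neutral probability p = (e^0.08 − 0.6)/(1.2 − 0.6) = 0.4833/0.6000 = 0.8055
Terminal stock prices: S_uu = 57.6, S_ud = 28.8, S_dd = 14.4
Terminal payoffs (K − S): max(-7.6, 0) = 0, max(21.2, 0) = 21.2, max(35.6, 0) = 35.6
Node u (S = 48): continuation = e^(−0.08)·[0.8055·0.0000 + 0.1945·21.2000] = 3.8068; exercise value = 2.0000 ≤ continuation, so V_u = 3.8068
Node d (S = 24): continuation = e^(−0.08)·[0.8055·21.2000 + 0.1945·35.6000] = 22.1558; exercise value = 26.0000 > continuation, so V_d = 26.0000 (exercise)
Node 0 (S = 40): continuation = e^(−0.08)·[0.8055·3.8068 + 0.1945·26.0000] = 7.4993; exercise value = 10.0000 > continuation, so V_0 = 10.0000 (exercise)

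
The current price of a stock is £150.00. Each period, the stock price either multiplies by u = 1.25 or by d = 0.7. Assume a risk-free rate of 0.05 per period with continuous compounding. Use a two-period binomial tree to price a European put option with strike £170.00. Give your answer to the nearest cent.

£27.58

Risk-neutral probability p = (e^0.05 − 0.7)/(1.25 − 0.7) = 0.3513/0.5500 = 0.6387
Terminal stock prices: S_uu = 234.4, S_ud = 131.2, S_dd = 73.5
Terminal payoffs (K − S): max(-64.38, 0) = 0, max(38.75, 0) = 38.75, max(96.5, 0) = 96.5
Node u (S = 187.5): V_u = e^(−0.05)·[0.6387·0.0000 + 0.3613·38.7500] = 13.3185
Node d (S = 105): V_d = e^(−0.05)·[0.6387·38.7500 + 0.3613·96.5000] = 56.7090
Node 0 (S = 150): V_0 = e^(−0.05)·[0.6387·13.3185 + 0.3613·56.7090] = 27.5824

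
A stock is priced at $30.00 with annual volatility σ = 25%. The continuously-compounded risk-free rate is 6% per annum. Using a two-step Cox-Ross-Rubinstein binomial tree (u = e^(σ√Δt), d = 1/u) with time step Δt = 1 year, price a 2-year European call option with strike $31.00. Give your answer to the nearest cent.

$5.14

CRR parameters: u = e^(σ√Δt) = e^(0.25·√1) = 1.2840, d = 1/u = 0.7788
Per-period rate: rΔt = 0.06·1 = 0.06, so R = e^0.06 = 1.0618
Risk-neutral probability p = (e^0.06 − 0.7788)/(1.2840 − 0.7788) = 0.2830/0.5052 = 0.5602
Terminal stock prices: S_uu = 49.46, S_ud = 30, S_dd = 18.2
Terminal payoffs (S − K): max(18.46, 0) = 18.46, max(-1, 0) = 0, max(-12.8, 0) = 0
Node u (S = 38.52): V_u = e^(−0.06)·[0.5602·18.4616 + 0.4398·0.0000] = 9.7402
Node d (S = 23.36): V_d = e^(−0.06)·[0.5602·0.0000 + 0.4398·0.0000] = 0.0000
Node 0 (S = 30): V_0 = e^(−0.06)·[0.5602·9.7402 + 0.4398·0.0000] = 5.1389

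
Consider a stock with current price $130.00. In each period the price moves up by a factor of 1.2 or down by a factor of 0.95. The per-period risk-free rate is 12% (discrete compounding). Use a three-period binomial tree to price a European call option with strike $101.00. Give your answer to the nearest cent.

Risk-neutral probability p = (1 + 0.12 − 0.95)/(1.2 − 0.95) = 0.1700/0.2500 = 0.6800
Terminal stock prices: S_uuu = 224.6, S_uud = 177.8, S_udd = 140.8, S_ddd = 111.5
Terminal payoffs (S − K): max(123.6, 0) = 123.6, max(76.84, 0) = 76.84, max(39.79, 0) = 39.79, max(10.46, 0) = 10.46
Node uu (S = 187.2): V_uu = 1/1.12·[0.6800·123.6400 + 0.3200·76.8400] = 97.0214
Node ud (S = 148.2): V_ud = 1/1.12·[0.6800·76.8400 + 0.3200·39.7900] = 58.0214
Node dd (S = 117.3): V_dd = 1/1.12·[0.6800·39.7900 + 0.3200·10.4587] = 27.1464
Node u (S = 156): V_u = 1/1.12·[0.6800·97.0214 + 0.3200·58.0214] = 75.4834
Node d (S = 123.5): V_d = 1/1.12·[0.6800·58.0214 + 0.3200·27.1464] = 42.9834
Node 0 (S = 130): V_0 = 1/1.12·[0.6800·75.4834 + 0.3200·42.9834] = 58.1102

$58.11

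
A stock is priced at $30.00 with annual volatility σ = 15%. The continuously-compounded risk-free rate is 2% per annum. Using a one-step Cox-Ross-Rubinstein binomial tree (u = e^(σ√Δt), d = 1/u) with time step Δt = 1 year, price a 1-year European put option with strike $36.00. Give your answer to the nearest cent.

$5.29

CRR parameters: u = e^(σ√Δt) = e^(0.15·√1) = 1.1618, d = 1/u = 0.8607
Per-period rate: rΔt = 0.02·1 = 0.02, so R = e^0.02 = 1.0202
Risk-neutral probability p = (e^0.02 − 0.8607)/(1.1618 − 0.8607) = 0.1595/0.3011 = 0.5297
Terminal stock prices: S_u = 34.86, S_d = 25.82
Terminal payoffs (K − S): max(1.145, 0) = 1.145, max(10.18, 0) = 10.18
Node 0 (S = 30): V_0 = e^(−0.02)·[0.5297·1.1450 + 0.4703·10.1788] = 5.2872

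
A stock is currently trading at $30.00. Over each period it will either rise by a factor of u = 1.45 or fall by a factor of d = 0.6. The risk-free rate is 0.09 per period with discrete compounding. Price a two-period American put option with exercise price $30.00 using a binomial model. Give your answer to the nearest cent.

Risk-neutral probability p = (1 + 0.09 − 0.6)/(1.45 − 0.6) = 0.4900/0.8500 = 0.5765
Terminal stock prices: S_uu = 63.08, S_ud = 26.1, S_dd = 10.8
Terminal payoffs (K − S): max(-33.08, 0) = 0, max(3.9, 0) = 3.9, max(19.2, 0) = 19.2
Node u (S = 43.5): continuation = 1/1.09·[0.5765·0.0000 + 0.4235·3.9000] = 1.5154; exercise value = 0.0000 ≤ continuation, so V_u = 1.5154
Node d (S = 18): continuation = 1/1.09·[0.5765·3.9000 + 0.4235·19.2000] = 9.5229; exercise value = 12.0000 > continuation, so V_d = 12.0000 (exercise)
Node 0 (S = 30): continuation = 1/1.09·[0.5765·1.5154 + 0.4235·12.0000] = 5.4642; exercise value = 0.0000 ≤ continuation, so V_0 = 5.4642

$5.46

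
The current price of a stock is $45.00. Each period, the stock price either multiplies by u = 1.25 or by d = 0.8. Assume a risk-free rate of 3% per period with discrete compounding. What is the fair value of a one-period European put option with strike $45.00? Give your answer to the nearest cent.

Risk-neutral probability p = (1 + 0.03 − 0.8)/(1.25 − 0.8) = 0.2300/0.4500 = 0.5111
Terminal stock prices: S_u = 56.25, S_d = 36
Terminal payoffs (K − S): max(-11.25, 0) = 0, max(9, 0) = 9
Node 0 (S = 45): V_0 = 1/1.03·[0.5111·0.0000 + 0.4889·9.0000] = 4.2718

$4.27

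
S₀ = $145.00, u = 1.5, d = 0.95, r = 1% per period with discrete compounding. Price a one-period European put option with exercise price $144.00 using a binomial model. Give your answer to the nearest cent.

Risk-neutral probability p = (1 + 0.01 − 0.95)/(1.5 − 0.95) = 0.0600/0.5500 = 0.1091
Terminal stock prices: S_u = 217.5, S_d = 137.8
Terminal payoffs (K − S): max(-73.5, 0) = 0, max(6.25, 0) = 6.25
Node 0 (S = 145): V_0 = 1/1.01·[0.1091·0.0000 + 0.8909·6.2500] = 5.5131

$5.51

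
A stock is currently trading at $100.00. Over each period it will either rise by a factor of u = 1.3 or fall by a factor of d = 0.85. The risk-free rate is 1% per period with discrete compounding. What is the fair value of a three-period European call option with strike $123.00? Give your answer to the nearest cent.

Risk-neutral probability p = (1 + 0.01 − 0.85)/(1.3 − 0.85) = 0.1600/0.4500 = 0.3556
Terminal stock prices: S_uuu = 219.7, S_uud = 143.7, S_udd = 93.92, S_ddd = 61.41
Terminal payoffs (S − K): max(96.7, 0) = 96.7, max(20.65, 0) = 20.65, max(-29.08, 0) = 0, max(-61.59, 0) = 0
Node uu (S = 169): V_uu = 1/1.01·[0.3556·96.7000 + 0.6444·20.6500] = 47.2178
Node ud (S = 110.5): V_ud = 1/1.01·[0.3556·20.6500 + 0.6444·0.0000] = 7.2695
Node dd (S = 72.25): V_dd = 1/1.01·[0.3556·0.0000 + 0.6444·0.0000] = 0.0000
Node u (S = 130): V_u = 1/1.01·[0.3556·47.2178 + 0.6444·7.2695] = 21.2608
Node d (S = 85): V_d = 1/1.01·[0.3556·7.2695 + 0.6444·0.0000] = 2.5591
Node 0 (S = 100): V_0 = 1/1.01·[0.3556·21.2608 + 0.6444·2.5591] = 9.1174

$9.12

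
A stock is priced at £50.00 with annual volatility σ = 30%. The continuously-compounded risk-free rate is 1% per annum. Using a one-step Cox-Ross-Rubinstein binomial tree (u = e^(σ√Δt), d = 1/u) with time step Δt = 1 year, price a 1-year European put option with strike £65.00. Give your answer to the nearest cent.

CRR parameters: u = e^(σ√Δt) = e^(0.3·√1) = 1.3499, d = 1/u = 0.7408
Per-period rate: rΔt = 0.01·1 = 0.01, so R = e^0.01 = 1.0101
Risk-neutral probability p = (e^0.01 − 0.7408)/(1.3499 − 0.7408) = 0.2692/0.6090 = 0.4421
Terminal stock prices: S_u = 67.49, S_d = 37.04
Terminal payoffs (K − S): max(-2.493, 0) = 0, max(27.96, 0) = 27.96
Node 0 (S = 50): V_0 = e^(−0.01)·[0.4421·0.0000 + 0.5579·27.9591] = 15.4443

£15.44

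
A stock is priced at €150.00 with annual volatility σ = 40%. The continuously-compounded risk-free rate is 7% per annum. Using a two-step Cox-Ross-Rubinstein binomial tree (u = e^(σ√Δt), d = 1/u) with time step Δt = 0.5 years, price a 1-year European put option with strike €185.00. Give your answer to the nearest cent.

CRR parameters: u = e^(σ√Δt) = e^(0.4·√0.5) = 1.3269, d = 1/u = 0.7536
Per-period rate: rΔt = 0.07·0.5 = 0.035, so R = e^0.035 = 1.0356
Risk-neutral probability p = (e^0.035 − 0.7536)/(1.3269 − 0.7536) = 0.2820/0.5733 = 0.4919
Terminal stock prices: S_uu = 264.1, S_ud = 150, S_dd = 85.2
Terminal payoffs (K − S): max(-79.1, 0) = 0, max(35, 0) = 35, max(99.8, 0) = 99.8
Node u (S = 199): V_u = e^(−0.035)·[0.4919·0.0000 + 0.5081·35.0000] = 17.1721
Node d (S = 113): V_d = e^(−0.035)·[0.4919·35.0000 + 0.5081·99.8044] = 65.5913
Node 0 (S = 150): V_0 = e^(−0.035)·[0.4919·17.1721 + 0.5081·65.5913] = 40.3374

€40.34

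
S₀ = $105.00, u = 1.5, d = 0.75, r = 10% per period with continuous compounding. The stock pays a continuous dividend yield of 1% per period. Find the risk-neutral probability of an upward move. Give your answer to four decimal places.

Per-period risk-free factor R = e^0.1 = 1.1052; dividend-adjusted growth = e^(0.1−0.01) = 1.0942.
Risk-neutral probability p = (1.0942 − 0.75)/(1.5 − 0.75) = 0.3442/0.7500 = 0.4589

p = 0.4589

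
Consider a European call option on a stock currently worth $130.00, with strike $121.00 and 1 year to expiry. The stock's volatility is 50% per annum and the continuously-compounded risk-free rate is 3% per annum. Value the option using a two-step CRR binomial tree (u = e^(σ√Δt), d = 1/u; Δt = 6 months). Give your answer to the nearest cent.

$30.30

CRR parameters: u = e^(σ√Δt) = e^(0.5·√0.5) = 1.4241, d = 1/u = 0.7022
Per-period rate: rΔt = 0.03·0.5 = 0.015, so R = e^0.015 = 1.0151
Risk-neutral probability p = (e^0.015 − 0.7022)/(1.4241 − 0.7022) = 0.3129/0.7219 = 0.4335
Terminal stock prices: S_uu = 263.7, S_ud = 130, S_dd = 64.1
Terminal payoffs (S − K): max(142.7, 0) = 142.7, max(9, 0) = 9, max(-56.9, 0) = 0
Node u (S = 185.1): V_u = e^(−0.015)·[0.4335·142.6549 + 0.5665·9.0000] = 65.9369
Node d (S = 91.28): V_d = e^(−0.015)·[0.4335·9.0000 + 0.5665·0.0000] = 3.8430
Node 0 (S = 130): V_0 = e^(−0.015)·[0.4335·65.9369 + 0.5665·3.8430] = 30.3000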